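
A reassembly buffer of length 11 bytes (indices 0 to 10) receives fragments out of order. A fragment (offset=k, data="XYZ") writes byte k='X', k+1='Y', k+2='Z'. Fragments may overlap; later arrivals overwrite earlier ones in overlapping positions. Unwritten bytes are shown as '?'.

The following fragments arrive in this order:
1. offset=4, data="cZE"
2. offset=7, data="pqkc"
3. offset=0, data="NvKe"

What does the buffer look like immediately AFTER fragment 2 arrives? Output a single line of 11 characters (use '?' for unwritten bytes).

Answer: ????cZEpqkc

Derivation:
Fragment 1: offset=4 data="cZE" -> buffer=????cZE????
Fragment 2: offset=7 data="pqkc" -> buffer=????cZEpqkc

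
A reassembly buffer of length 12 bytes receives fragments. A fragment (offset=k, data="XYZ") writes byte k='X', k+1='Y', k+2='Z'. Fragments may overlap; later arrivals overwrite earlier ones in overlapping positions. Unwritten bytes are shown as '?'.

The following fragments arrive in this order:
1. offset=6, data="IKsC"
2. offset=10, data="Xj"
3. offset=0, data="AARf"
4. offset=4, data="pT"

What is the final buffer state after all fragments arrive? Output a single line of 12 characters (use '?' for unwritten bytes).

Answer: AARfpTIKsCXj

Derivation:
Fragment 1: offset=6 data="IKsC" -> buffer=??????IKsC??
Fragment 2: offset=10 data="Xj" -> buffer=??????IKsCXj
Fragment 3: offset=0 data="AARf" -> buffer=AARf??IKsCXj
Fragment 4: offset=4 data="pT" -> buffer=AARfpTIKsCXj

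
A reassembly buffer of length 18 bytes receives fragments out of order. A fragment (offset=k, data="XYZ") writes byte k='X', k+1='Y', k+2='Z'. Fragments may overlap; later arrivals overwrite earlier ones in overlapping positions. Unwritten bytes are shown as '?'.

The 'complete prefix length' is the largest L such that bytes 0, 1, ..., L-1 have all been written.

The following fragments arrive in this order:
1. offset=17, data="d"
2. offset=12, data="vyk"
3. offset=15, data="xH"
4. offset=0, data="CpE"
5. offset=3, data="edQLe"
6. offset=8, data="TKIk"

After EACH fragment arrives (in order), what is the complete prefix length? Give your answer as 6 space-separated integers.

Fragment 1: offset=17 data="d" -> buffer=?????????????????d -> prefix_len=0
Fragment 2: offset=12 data="vyk" -> buffer=????????????vyk??d -> prefix_len=0
Fragment 3: offset=15 data="xH" -> buffer=????????????vykxHd -> prefix_len=0
Fragment 4: offset=0 data="CpE" -> buffer=CpE?????????vykxHd -> prefix_len=3
Fragment 5: offset=3 data="edQLe" -> buffer=CpEedQLe????vykxHd -> prefix_len=8
Fragment 6: offset=8 data="TKIk" -> buffer=CpEedQLeTKIkvykxHd -> prefix_len=18

Answer: 0 0 0 3 8 18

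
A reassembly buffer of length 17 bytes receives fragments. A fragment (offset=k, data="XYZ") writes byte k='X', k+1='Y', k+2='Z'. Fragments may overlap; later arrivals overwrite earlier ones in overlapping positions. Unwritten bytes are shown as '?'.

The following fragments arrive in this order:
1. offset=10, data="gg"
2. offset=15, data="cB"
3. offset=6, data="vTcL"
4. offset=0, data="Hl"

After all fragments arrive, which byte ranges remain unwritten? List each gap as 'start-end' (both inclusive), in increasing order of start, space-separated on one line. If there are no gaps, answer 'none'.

Answer: 2-5 12-14

Derivation:
Fragment 1: offset=10 len=2
Fragment 2: offset=15 len=2
Fragment 3: offset=6 len=4
Fragment 4: offset=0 len=2
Gaps: 2-5 12-14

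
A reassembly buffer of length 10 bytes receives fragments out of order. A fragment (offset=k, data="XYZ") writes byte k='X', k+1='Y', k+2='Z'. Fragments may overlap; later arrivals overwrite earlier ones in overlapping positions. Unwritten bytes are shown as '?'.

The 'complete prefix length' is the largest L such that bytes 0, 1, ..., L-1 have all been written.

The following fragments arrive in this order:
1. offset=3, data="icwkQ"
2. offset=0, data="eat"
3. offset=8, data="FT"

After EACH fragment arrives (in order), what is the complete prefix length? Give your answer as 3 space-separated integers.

Fragment 1: offset=3 data="icwkQ" -> buffer=???icwkQ?? -> prefix_len=0
Fragment 2: offset=0 data="eat" -> buffer=eaticwkQ?? -> prefix_len=8
Fragment 3: offset=8 data="FT" -> buffer=eaticwkQFT -> prefix_len=10

Answer: 0 8 10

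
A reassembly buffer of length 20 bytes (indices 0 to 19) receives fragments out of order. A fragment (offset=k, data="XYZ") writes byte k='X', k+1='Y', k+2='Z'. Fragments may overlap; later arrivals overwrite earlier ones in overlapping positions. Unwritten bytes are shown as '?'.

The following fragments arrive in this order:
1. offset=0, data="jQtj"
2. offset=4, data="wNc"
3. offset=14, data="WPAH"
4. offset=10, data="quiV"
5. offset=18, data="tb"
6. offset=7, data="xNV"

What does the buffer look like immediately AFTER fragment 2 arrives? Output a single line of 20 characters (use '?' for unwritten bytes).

Fragment 1: offset=0 data="jQtj" -> buffer=jQtj????????????????
Fragment 2: offset=4 data="wNc" -> buffer=jQtjwNc?????????????

Answer: jQtjwNc?????????????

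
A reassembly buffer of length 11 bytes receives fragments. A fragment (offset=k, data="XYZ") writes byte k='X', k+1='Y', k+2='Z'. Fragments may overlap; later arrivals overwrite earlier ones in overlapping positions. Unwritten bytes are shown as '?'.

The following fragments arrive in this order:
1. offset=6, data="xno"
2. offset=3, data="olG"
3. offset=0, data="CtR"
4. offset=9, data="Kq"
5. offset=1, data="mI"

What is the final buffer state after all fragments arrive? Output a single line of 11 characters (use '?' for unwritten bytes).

Fragment 1: offset=6 data="xno" -> buffer=??????xno??
Fragment 2: offset=3 data="olG" -> buffer=???olGxno??
Fragment 3: offset=0 data="CtR" -> buffer=CtRolGxno??
Fragment 4: offset=9 data="Kq" -> buffer=CtRolGxnoKq
Fragment 5: offset=1 data="mI" -> buffer=CmIolGxnoKq

Answer: CmIolGxnoKq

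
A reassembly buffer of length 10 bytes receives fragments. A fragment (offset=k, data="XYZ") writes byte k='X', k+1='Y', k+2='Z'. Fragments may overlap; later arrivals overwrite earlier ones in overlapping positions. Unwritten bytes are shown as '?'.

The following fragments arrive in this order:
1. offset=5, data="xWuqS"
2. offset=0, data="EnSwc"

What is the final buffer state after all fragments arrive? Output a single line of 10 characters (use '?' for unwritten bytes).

Fragment 1: offset=5 data="xWuqS" -> buffer=?????xWuqS
Fragment 2: offset=0 data="EnSwc" -> buffer=EnSwcxWuqS

Answer: EnSwcxWuqS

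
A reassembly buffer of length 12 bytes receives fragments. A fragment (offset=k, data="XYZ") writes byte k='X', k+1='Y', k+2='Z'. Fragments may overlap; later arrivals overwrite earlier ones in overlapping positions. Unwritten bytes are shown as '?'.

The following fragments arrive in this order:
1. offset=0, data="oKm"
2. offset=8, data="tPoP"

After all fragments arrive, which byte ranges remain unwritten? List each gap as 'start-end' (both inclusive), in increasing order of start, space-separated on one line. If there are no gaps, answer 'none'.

Answer: 3-7

Derivation:
Fragment 1: offset=0 len=3
Fragment 2: offset=8 len=4
Gaps: 3-7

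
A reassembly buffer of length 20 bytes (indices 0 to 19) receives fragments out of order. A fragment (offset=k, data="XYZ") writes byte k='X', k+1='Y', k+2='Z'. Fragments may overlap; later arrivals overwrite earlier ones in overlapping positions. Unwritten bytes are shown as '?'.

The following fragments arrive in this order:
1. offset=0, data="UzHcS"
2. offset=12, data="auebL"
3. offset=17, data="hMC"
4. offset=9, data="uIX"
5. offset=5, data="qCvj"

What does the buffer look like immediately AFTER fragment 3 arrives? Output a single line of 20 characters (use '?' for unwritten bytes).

Answer: UzHcS???????auebLhMC

Derivation:
Fragment 1: offset=0 data="UzHcS" -> buffer=UzHcS???????????????
Fragment 2: offset=12 data="auebL" -> buffer=UzHcS???????auebL???
Fragment 3: offset=17 data="hMC" -> buffer=UzHcS???????auebLhMC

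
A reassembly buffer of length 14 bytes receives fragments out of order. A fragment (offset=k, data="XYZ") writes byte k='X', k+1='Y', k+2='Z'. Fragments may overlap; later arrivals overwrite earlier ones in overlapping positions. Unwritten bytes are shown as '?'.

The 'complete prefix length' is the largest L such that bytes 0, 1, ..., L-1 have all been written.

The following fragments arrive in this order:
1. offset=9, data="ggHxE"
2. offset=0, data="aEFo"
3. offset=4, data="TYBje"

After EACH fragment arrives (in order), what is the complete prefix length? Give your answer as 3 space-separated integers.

Answer: 0 4 14

Derivation:
Fragment 1: offset=9 data="ggHxE" -> buffer=?????????ggHxE -> prefix_len=0
Fragment 2: offset=0 data="aEFo" -> buffer=aEFo?????ggHxE -> prefix_len=4
Fragment 3: offset=4 data="TYBje" -> buffer=aEFoTYBjeggHxE -> prefix_len=14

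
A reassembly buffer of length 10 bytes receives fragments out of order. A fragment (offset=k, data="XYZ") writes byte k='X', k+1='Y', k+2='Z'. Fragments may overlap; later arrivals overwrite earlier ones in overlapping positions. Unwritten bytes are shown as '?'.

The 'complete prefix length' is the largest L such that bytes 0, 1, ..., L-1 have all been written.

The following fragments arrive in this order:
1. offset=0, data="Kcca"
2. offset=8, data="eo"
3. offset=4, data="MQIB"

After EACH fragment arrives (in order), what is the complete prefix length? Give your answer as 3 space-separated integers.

Answer: 4 4 10

Derivation:
Fragment 1: offset=0 data="Kcca" -> buffer=Kcca?????? -> prefix_len=4
Fragment 2: offset=8 data="eo" -> buffer=Kcca????eo -> prefix_len=4
Fragment 3: offset=4 data="MQIB" -> buffer=KccaMQIBeo -> prefix_len=10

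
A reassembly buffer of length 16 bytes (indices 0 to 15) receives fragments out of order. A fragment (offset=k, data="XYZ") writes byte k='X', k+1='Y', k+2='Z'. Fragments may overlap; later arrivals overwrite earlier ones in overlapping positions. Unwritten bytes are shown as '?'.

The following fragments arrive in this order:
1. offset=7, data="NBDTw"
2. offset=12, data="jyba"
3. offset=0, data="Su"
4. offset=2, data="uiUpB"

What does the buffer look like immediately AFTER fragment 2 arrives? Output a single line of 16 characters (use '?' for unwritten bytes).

Fragment 1: offset=7 data="NBDTw" -> buffer=???????NBDTw????
Fragment 2: offset=12 data="jyba" -> buffer=???????NBDTwjyba

Answer: ???????NBDTwjyba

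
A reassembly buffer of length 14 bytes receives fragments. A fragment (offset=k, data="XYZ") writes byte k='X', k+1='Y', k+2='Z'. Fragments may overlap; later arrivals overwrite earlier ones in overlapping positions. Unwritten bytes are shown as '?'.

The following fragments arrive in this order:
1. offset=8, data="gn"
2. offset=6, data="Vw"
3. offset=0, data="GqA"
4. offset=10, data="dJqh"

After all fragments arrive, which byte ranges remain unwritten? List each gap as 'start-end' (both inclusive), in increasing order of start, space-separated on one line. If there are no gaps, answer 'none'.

Answer: 3-5

Derivation:
Fragment 1: offset=8 len=2
Fragment 2: offset=6 len=2
Fragment 3: offset=0 len=3
Fragment 4: offset=10 len=4
Gaps: 3-5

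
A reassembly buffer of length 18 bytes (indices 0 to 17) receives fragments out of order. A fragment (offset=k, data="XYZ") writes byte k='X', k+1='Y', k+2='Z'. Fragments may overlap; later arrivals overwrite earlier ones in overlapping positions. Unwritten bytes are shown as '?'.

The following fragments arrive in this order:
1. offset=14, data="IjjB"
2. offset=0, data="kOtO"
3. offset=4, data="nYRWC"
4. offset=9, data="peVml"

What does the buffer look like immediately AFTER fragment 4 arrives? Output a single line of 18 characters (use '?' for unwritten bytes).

Fragment 1: offset=14 data="IjjB" -> buffer=??????????????IjjB
Fragment 2: offset=0 data="kOtO" -> buffer=kOtO??????????IjjB
Fragment 3: offset=4 data="nYRWC" -> buffer=kOtOnYRWC?????IjjB
Fragment 4: offset=9 data="peVml" -> buffer=kOtOnYRWCpeVmlIjjB

Answer: kOtOnYRWCpeVmlIjjB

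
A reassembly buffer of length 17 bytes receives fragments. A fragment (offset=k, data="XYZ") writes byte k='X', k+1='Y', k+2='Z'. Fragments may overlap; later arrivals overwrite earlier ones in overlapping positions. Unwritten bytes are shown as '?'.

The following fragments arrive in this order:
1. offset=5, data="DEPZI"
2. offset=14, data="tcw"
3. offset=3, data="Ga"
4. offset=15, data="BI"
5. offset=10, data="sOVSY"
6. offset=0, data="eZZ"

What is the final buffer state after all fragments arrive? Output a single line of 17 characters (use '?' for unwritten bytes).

Answer: eZZGaDEPZIsOVSYBI

Derivation:
Fragment 1: offset=5 data="DEPZI" -> buffer=?????DEPZI???????
Fragment 2: offset=14 data="tcw" -> buffer=?????DEPZI????tcw
Fragment 3: offset=3 data="Ga" -> buffer=???GaDEPZI????tcw
Fragment 4: offset=15 data="BI" -> buffer=???GaDEPZI????tBI
Fragment 5: offset=10 data="sOVSY" -> buffer=???GaDEPZIsOVSYBI
Fragment 6: offset=0 data="eZZ" -> buffer=eZZGaDEPZIsOVSYBI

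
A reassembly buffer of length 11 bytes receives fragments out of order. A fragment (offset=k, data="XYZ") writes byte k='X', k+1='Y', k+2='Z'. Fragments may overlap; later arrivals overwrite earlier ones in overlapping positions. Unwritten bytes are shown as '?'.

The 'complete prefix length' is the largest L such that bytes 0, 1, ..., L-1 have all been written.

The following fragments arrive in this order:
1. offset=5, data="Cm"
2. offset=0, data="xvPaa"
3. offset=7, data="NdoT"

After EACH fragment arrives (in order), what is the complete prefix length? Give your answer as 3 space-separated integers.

Answer: 0 7 11

Derivation:
Fragment 1: offset=5 data="Cm" -> buffer=?????Cm???? -> prefix_len=0
Fragment 2: offset=0 data="xvPaa" -> buffer=xvPaaCm???? -> prefix_len=7
Fragment 3: offset=7 data="NdoT" -> buffer=xvPaaCmNdoT -> prefix_len=11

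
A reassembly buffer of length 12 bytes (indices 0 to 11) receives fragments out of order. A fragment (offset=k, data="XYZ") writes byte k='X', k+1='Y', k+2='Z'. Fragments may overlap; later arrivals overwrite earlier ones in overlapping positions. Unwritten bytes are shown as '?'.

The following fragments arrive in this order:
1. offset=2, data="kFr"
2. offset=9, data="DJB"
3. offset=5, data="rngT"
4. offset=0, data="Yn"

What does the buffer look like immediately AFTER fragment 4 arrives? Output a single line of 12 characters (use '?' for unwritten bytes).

Fragment 1: offset=2 data="kFr" -> buffer=??kFr???????
Fragment 2: offset=9 data="DJB" -> buffer=??kFr????DJB
Fragment 3: offset=5 data="rngT" -> buffer=??kFrrngTDJB
Fragment 4: offset=0 data="Yn" -> buffer=YnkFrrngTDJB

Answer: YnkFrrngTDJB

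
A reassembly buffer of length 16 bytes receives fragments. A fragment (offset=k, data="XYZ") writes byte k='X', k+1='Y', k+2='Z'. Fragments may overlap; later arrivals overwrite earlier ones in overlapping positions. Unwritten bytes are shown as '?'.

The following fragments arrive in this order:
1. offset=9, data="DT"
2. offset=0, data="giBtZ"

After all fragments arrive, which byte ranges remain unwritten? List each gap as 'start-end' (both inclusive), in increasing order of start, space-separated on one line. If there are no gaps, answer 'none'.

Answer: 5-8 11-15

Derivation:
Fragment 1: offset=9 len=2
Fragment 2: offset=0 len=5
Gaps: 5-8 11-15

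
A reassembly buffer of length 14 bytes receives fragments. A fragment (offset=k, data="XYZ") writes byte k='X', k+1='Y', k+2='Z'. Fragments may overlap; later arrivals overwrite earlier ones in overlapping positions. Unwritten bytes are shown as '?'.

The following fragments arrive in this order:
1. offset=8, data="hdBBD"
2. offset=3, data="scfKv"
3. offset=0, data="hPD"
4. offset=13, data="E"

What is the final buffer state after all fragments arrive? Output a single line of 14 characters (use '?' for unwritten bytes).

Fragment 1: offset=8 data="hdBBD" -> buffer=????????hdBBD?
Fragment 2: offset=3 data="scfKv" -> buffer=???scfKvhdBBD?
Fragment 3: offset=0 data="hPD" -> buffer=hPDscfKvhdBBD?
Fragment 4: offset=13 data="E" -> buffer=hPDscfKvhdBBDE

Answer: hPDscfKvhdBBDE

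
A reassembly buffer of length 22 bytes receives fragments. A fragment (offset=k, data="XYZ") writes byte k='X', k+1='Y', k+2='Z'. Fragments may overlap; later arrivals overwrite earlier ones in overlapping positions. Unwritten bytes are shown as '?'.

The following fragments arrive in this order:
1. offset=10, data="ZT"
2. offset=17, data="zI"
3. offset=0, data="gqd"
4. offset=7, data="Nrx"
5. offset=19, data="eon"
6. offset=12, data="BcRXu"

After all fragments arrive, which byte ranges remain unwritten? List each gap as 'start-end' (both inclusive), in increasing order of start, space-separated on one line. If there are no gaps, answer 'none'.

Answer: 3-6

Derivation:
Fragment 1: offset=10 len=2
Fragment 2: offset=17 len=2
Fragment 3: offset=0 len=3
Fragment 4: offset=7 len=3
Fragment 5: offset=19 len=3
Fragment 6: offset=12 len=5
Gaps: 3-6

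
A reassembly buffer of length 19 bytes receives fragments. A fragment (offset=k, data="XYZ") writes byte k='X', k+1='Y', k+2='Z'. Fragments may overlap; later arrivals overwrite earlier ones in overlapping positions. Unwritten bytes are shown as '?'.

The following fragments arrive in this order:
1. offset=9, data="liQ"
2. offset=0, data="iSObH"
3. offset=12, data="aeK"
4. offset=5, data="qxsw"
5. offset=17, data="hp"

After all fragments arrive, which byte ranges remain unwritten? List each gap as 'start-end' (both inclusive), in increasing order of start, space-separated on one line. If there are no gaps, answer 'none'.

Answer: 15-16

Derivation:
Fragment 1: offset=9 len=3
Fragment 2: offset=0 len=5
Fragment 3: offset=12 len=3
Fragment 4: offset=5 len=4
Fragment 5: offset=17 len=2
Gaps: 15-16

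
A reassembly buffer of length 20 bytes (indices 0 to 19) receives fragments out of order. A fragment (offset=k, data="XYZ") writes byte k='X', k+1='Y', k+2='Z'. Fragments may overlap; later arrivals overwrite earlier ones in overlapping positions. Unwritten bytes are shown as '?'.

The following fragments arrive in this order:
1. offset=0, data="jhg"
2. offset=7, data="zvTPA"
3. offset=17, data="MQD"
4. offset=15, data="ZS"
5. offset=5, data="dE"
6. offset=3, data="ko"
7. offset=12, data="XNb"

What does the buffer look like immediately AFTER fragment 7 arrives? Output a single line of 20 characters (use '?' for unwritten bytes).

Answer: jhgkodEzvTPAXNbZSMQD

Derivation:
Fragment 1: offset=0 data="jhg" -> buffer=jhg?????????????????
Fragment 2: offset=7 data="zvTPA" -> buffer=jhg????zvTPA????????
Fragment 3: offset=17 data="MQD" -> buffer=jhg????zvTPA?????MQD
Fragment 4: offset=15 data="ZS" -> buffer=jhg????zvTPA???ZSMQD
Fragment 5: offset=5 data="dE" -> buffer=jhg??dEzvTPA???ZSMQD
Fragment 6: offset=3 data="ko" -> buffer=jhgkodEzvTPA???ZSMQD
Fragment 7: offset=12 data="XNb" -> buffer=jhgkodEzvTPAXNbZSMQD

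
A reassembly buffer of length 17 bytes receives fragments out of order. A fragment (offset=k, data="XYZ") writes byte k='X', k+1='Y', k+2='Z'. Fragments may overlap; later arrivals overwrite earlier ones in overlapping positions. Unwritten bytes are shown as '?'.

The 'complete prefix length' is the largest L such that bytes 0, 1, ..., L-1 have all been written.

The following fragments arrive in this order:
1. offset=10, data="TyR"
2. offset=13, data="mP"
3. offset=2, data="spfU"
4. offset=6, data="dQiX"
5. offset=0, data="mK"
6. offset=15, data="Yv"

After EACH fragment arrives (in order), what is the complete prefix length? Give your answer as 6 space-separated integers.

Fragment 1: offset=10 data="TyR" -> buffer=??????????TyR???? -> prefix_len=0
Fragment 2: offset=13 data="mP" -> buffer=??????????TyRmP?? -> prefix_len=0
Fragment 3: offset=2 data="spfU" -> buffer=??spfU????TyRmP?? -> prefix_len=0
Fragment 4: offset=6 data="dQiX" -> buffer=??spfUdQiXTyRmP?? -> prefix_len=0
Fragment 5: offset=0 data="mK" -> buffer=mKspfUdQiXTyRmP?? -> prefix_len=15
Fragment 6: offset=15 data="Yv" -> buffer=mKspfUdQiXTyRmPYv -> prefix_len=17

Answer: 0 0 0 0 15 17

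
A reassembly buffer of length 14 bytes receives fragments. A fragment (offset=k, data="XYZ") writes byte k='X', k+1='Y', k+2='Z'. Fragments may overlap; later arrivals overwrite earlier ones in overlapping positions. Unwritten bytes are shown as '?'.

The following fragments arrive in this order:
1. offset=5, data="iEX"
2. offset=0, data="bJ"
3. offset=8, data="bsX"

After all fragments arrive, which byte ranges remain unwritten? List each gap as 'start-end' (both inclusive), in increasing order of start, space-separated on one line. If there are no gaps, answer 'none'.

Fragment 1: offset=5 len=3
Fragment 2: offset=0 len=2
Fragment 3: offset=8 len=3
Gaps: 2-4 11-13

Answer: 2-4 11-13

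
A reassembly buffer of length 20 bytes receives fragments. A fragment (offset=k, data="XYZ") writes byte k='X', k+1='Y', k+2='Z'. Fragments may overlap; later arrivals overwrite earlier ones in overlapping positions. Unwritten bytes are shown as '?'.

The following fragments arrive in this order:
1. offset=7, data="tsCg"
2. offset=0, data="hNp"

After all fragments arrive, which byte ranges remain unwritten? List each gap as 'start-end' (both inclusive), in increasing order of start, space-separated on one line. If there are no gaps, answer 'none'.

Fragment 1: offset=7 len=4
Fragment 2: offset=0 len=3
Gaps: 3-6 11-19

Answer: 3-6 11-19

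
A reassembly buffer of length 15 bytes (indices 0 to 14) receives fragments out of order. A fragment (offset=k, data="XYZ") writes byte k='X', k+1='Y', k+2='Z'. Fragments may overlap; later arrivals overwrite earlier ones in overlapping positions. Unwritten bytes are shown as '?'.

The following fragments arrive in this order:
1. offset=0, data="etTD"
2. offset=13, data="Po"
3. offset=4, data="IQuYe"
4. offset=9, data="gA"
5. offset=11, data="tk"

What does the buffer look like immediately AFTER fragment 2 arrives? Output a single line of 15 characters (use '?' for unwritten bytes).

Fragment 1: offset=0 data="etTD" -> buffer=etTD???????????
Fragment 2: offset=13 data="Po" -> buffer=etTD?????????Po

Answer: etTD?????????Po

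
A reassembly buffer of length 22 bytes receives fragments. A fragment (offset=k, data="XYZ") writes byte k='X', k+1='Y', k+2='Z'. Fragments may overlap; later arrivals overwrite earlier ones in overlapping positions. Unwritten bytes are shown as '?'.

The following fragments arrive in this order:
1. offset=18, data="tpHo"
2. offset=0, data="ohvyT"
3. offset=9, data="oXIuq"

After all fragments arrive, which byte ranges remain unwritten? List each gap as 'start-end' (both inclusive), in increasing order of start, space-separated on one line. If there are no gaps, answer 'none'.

Answer: 5-8 14-17

Derivation:
Fragment 1: offset=18 len=4
Fragment 2: offset=0 len=5
Fragment 3: offset=9 len=5
Gaps: 5-8 14-17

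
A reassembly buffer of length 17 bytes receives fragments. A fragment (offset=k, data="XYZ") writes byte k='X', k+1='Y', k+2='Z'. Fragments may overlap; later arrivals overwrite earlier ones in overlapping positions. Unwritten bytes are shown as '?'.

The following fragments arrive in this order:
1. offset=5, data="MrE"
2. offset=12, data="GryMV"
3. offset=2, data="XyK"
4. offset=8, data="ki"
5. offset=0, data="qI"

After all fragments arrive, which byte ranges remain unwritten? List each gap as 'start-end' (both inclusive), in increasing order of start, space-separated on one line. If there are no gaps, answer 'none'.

Fragment 1: offset=5 len=3
Fragment 2: offset=12 len=5
Fragment 3: offset=2 len=3
Fragment 4: offset=8 len=2
Fragment 5: offset=0 len=2
Gaps: 10-11

Answer: 10-11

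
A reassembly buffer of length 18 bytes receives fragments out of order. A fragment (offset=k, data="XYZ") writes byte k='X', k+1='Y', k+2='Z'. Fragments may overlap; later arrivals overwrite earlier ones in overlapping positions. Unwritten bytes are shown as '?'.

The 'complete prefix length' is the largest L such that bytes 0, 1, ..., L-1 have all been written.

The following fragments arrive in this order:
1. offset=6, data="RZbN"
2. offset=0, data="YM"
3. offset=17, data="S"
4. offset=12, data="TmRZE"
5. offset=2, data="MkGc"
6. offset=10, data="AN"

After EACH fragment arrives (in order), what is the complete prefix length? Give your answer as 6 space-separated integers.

Fragment 1: offset=6 data="RZbN" -> buffer=??????RZbN???????? -> prefix_len=0
Fragment 2: offset=0 data="YM" -> buffer=YM????RZbN???????? -> prefix_len=2
Fragment 3: offset=17 data="S" -> buffer=YM????RZbN???????S -> prefix_len=2
Fragment 4: offset=12 data="TmRZE" -> buffer=YM????RZbN??TmRZES -> prefix_len=2
Fragment 5: offset=2 data="MkGc" -> buffer=YMMkGcRZbN??TmRZES -> prefix_len=10
Fragment 6: offset=10 data="AN" -> buffer=YMMkGcRZbNANTmRZES -> prefix_len=18

Answer: 0 2 2 2 10 18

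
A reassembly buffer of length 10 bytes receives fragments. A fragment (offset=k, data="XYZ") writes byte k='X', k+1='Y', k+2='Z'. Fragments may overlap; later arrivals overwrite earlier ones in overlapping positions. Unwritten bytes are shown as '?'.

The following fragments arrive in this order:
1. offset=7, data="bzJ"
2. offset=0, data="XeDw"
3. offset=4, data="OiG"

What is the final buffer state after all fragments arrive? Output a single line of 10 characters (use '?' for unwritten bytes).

Fragment 1: offset=7 data="bzJ" -> buffer=???????bzJ
Fragment 2: offset=0 data="XeDw" -> buffer=XeDw???bzJ
Fragment 3: offset=4 data="OiG" -> buffer=XeDwOiGbzJ

Answer: XeDwOiGbzJ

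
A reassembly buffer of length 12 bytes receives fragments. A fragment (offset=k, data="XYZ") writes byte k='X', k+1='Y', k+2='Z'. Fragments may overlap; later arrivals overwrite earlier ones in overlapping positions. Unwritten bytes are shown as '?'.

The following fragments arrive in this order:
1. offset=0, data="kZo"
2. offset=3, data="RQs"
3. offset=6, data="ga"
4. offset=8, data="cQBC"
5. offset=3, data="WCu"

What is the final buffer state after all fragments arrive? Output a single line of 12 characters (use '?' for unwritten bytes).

Fragment 1: offset=0 data="kZo" -> buffer=kZo?????????
Fragment 2: offset=3 data="RQs" -> buffer=kZoRQs??????
Fragment 3: offset=6 data="ga" -> buffer=kZoRQsga????
Fragment 4: offset=8 data="cQBC" -> buffer=kZoRQsgacQBC
Fragment 5: offset=3 data="WCu" -> buffer=kZoWCugacQBC

Answer: kZoWCugacQBC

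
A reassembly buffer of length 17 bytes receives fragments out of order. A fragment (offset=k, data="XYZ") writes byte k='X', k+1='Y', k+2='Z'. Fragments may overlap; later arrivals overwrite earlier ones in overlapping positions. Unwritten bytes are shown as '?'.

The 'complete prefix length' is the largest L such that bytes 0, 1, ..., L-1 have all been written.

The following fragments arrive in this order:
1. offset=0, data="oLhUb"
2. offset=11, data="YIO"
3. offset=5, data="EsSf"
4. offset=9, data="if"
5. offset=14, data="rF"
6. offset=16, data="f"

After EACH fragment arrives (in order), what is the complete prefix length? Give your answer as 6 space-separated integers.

Answer: 5 5 9 14 16 17

Derivation:
Fragment 1: offset=0 data="oLhUb" -> buffer=oLhUb???????????? -> prefix_len=5
Fragment 2: offset=11 data="YIO" -> buffer=oLhUb??????YIO??? -> prefix_len=5
Fragment 3: offset=5 data="EsSf" -> buffer=oLhUbEsSf??YIO??? -> prefix_len=9
Fragment 4: offset=9 data="if" -> buffer=oLhUbEsSfifYIO??? -> prefix_len=14
Fragment 5: offset=14 data="rF" -> buffer=oLhUbEsSfifYIOrF? -> prefix_len=16
Fragment 6: offset=16 data="f" -> buffer=oLhUbEsSfifYIOrFf -> prefix_len=17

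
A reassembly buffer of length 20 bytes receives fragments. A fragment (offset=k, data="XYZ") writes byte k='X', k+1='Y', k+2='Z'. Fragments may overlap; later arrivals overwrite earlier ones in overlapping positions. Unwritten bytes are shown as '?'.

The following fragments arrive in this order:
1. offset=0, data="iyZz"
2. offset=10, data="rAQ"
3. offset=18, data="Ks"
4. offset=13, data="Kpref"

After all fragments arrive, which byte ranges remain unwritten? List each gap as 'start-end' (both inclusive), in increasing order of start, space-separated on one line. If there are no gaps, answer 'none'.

Answer: 4-9

Derivation:
Fragment 1: offset=0 len=4
Fragment 2: offset=10 len=3
Fragment 3: offset=18 len=2
Fragment 4: offset=13 len=5
Gaps: 4-9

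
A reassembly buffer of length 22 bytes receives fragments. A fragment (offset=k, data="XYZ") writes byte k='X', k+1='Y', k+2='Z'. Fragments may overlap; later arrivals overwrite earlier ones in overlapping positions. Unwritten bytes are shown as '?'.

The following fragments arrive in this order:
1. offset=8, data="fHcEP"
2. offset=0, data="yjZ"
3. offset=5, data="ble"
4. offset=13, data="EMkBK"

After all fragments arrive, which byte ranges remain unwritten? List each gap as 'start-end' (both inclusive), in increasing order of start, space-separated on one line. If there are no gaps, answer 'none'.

Fragment 1: offset=8 len=5
Fragment 2: offset=0 len=3
Fragment 3: offset=5 len=3
Fragment 4: offset=13 len=5
Gaps: 3-4 18-21

Answer: 3-4 18-21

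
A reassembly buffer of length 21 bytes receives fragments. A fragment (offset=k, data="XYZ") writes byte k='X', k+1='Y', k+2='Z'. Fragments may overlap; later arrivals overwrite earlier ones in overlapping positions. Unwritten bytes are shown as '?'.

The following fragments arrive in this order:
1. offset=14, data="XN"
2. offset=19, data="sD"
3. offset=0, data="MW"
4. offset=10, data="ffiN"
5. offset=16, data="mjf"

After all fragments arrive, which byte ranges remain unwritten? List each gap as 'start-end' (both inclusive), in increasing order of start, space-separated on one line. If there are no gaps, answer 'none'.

Fragment 1: offset=14 len=2
Fragment 2: offset=19 len=2
Fragment 3: offset=0 len=2
Fragment 4: offset=10 len=4
Fragment 5: offset=16 len=3
Gaps: 2-9

Answer: 2-9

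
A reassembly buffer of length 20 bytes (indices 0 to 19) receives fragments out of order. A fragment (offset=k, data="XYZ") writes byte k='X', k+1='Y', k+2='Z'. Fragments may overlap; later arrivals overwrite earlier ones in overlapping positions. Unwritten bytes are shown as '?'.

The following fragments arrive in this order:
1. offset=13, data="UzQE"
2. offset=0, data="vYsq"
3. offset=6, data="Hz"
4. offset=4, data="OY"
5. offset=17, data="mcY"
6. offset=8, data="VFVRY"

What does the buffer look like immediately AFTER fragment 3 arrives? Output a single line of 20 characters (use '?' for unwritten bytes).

Fragment 1: offset=13 data="UzQE" -> buffer=?????????????UzQE???
Fragment 2: offset=0 data="vYsq" -> buffer=vYsq?????????UzQE???
Fragment 3: offset=6 data="Hz" -> buffer=vYsq??Hz?????UzQE???

Answer: vYsq??Hz?????UzQE???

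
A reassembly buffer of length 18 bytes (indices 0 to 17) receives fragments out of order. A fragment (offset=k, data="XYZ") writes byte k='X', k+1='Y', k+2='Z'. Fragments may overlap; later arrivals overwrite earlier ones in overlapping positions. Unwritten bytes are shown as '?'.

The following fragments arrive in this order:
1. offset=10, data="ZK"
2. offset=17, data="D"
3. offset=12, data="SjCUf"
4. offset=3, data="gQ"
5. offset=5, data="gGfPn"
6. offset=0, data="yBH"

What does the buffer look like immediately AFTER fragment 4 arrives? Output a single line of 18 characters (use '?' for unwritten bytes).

Answer: ???gQ?????ZKSjCUfD

Derivation:
Fragment 1: offset=10 data="ZK" -> buffer=??????????ZK??????
Fragment 2: offset=17 data="D" -> buffer=??????????ZK?????D
Fragment 3: offset=12 data="SjCUf" -> buffer=??????????ZKSjCUfD
Fragment 4: offset=3 data="gQ" -> buffer=???gQ?????ZKSjCUfD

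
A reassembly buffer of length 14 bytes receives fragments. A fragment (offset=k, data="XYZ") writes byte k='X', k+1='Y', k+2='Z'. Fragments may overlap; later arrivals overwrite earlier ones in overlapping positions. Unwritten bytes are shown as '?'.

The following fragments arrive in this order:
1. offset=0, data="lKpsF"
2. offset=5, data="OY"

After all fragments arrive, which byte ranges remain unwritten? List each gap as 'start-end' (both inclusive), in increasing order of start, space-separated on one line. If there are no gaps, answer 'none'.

Answer: 7-13

Derivation:
Fragment 1: offset=0 len=5
Fragment 2: offset=5 len=2
Gaps: 7-13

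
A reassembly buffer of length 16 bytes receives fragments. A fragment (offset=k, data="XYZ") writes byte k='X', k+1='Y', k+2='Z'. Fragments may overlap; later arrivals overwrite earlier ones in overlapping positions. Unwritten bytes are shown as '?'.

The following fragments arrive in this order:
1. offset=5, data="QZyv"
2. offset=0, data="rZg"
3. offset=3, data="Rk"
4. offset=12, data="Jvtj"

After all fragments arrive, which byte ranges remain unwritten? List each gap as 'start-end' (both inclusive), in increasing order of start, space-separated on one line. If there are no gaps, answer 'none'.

Answer: 9-11

Derivation:
Fragment 1: offset=5 len=4
Fragment 2: offset=0 len=3
Fragment 3: offset=3 len=2
Fragment 4: offset=12 len=4
Gaps: 9-11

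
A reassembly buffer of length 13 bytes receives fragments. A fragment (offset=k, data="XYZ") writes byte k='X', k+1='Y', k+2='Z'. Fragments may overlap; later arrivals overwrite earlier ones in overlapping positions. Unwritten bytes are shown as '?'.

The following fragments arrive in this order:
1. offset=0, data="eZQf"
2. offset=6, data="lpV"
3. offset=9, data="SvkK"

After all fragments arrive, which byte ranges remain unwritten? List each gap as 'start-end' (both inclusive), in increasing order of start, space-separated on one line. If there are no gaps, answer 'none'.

Fragment 1: offset=0 len=4
Fragment 2: offset=6 len=3
Fragment 3: offset=9 len=4
Gaps: 4-5

Answer: 4-5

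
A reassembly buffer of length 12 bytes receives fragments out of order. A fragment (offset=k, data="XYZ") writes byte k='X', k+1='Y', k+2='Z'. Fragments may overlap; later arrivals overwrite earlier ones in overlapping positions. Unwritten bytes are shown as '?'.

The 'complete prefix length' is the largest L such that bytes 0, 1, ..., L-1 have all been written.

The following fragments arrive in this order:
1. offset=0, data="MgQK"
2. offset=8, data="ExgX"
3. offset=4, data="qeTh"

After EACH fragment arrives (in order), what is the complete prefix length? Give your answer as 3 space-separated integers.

Fragment 1: offset=0 data="MgQK" -> buffer=MgQK???????? -> prefix_len=4
Fragment 2: offset=8 data="ExgX" -> buffer=MgQK????ExgX -> prefix_len=4
Fragment 3: offset=4 data="qeTh" -> buffer=MgQKqeThExgX -> prefix_len=12

Answer: 4 4 12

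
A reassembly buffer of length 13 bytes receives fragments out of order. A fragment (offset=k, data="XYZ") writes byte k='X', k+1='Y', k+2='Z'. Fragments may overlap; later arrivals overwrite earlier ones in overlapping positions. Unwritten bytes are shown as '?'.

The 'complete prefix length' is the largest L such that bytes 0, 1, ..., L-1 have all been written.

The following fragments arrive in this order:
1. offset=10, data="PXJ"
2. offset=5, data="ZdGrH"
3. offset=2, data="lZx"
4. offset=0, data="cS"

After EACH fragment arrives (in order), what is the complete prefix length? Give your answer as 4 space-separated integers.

Answer: 0 0 0 13

Derivation:
Fragment 1: offset=10 data="PXJ" -> buffer=??????????PXJ -> prefix_len=0
Fragment 2: offset=5 data="ZdGrH" -> buffer=?????ZdGrHPXJ -> prefix_len=0
Fragment 3: offset=2 data="lZx" -> buffer=??lZxZdGrHPXJ -> prefix_len=0
Fragment 4: offset=0 data="cS" -> buffer=cSlZxZdGrHPXJ -> prefix_len=13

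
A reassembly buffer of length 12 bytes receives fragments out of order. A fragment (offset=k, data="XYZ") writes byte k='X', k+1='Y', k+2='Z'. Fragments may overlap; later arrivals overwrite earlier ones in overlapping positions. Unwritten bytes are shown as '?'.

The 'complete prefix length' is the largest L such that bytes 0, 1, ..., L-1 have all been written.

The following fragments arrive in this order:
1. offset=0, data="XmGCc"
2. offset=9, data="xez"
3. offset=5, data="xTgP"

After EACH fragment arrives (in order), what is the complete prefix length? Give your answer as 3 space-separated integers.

Answer: 5 5 12

Derivation:
Fragment 1: offset=0 data="XmGCc" -> buffer=XmGCc??????? -> prefix_len=5
Fragment 2: offset=9 data="xez" -> buffer=XmGCc????xez -> prefix_len=5
Fragment 3: offset=5 data="xTgP" -> buffer=XmGCcxTgPxez -> prefix_len=12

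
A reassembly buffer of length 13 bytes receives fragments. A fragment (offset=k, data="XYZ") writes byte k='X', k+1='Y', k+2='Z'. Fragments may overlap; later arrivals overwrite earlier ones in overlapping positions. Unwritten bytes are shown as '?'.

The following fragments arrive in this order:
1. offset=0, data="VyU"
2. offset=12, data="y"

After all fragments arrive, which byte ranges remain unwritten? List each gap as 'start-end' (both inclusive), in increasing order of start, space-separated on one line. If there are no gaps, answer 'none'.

Fragment 1: offset=0 len=3
Fragment 2: offset=12 len=1
Gaps: 3-11

Answer: 3-11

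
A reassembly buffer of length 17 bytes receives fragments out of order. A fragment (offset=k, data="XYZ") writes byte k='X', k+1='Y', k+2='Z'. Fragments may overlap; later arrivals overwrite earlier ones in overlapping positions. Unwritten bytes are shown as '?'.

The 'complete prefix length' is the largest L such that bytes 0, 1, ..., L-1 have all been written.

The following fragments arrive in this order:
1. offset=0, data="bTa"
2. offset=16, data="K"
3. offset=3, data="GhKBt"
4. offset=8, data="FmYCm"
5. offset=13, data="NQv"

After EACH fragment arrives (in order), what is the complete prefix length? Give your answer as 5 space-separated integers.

Fragment 1: offset=0 data="bTa" -> buffer=bTa?????????????? -> prefix_len=3
Fragment 2: offset=16 data="K" -> buffer=bTa?????????????K -> prefix_len=3
Fragment 3: offset=3 data="GhKBt" -> buffer=bTaGhKBt????????K -> prefix_len=8
Fragment 4: offset=8 data="FmYCm" -> buffer=bTaGhKBtFmYCm???K -> prefix_len=13
Fragment 5: offset=13 data="NQv" -> buffer=bTaGhKBtFmYCmNQvK -> prefix_len=17

Answer: 3 3 8 13 17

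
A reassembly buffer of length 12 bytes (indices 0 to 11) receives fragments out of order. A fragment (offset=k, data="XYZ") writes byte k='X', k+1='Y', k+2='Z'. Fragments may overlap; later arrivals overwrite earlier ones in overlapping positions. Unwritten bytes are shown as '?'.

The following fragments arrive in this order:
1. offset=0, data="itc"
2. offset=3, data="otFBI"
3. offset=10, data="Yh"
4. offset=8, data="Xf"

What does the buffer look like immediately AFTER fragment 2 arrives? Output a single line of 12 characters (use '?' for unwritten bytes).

Fragment 1: offset=0 data="itc" -> buffer=itc?????????
Fragment 2: offset=3 data="otFBI" -> buffer=itcotFBI????

Answer: itcotFBI????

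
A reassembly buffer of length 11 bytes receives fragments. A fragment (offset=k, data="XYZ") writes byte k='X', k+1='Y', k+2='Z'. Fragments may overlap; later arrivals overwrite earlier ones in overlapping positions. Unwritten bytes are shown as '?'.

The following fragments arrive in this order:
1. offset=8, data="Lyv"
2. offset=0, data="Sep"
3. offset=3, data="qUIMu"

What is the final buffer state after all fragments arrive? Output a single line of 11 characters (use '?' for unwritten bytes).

Fragment 1: offset=8 data="Lyv" -> buffer=????????Lyv
Fragment 2: offset=0 data="Sep" -> buffer=Sep?????Lyv
Fragment 3: offset=3 data="qUIMu" -> buffer=SepqUIMuLyv

Answer: SepqUIMuLyv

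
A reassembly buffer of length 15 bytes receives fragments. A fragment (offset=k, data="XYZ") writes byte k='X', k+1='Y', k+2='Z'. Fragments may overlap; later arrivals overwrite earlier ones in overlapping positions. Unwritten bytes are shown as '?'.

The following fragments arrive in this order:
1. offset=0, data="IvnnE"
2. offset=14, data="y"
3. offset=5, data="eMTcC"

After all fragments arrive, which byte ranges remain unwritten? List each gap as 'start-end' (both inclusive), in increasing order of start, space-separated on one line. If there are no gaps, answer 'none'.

Fragment 1: offset=0 len=5
Fragment 2: offset=14 len=1
Fragment 3: offset=5 len=5
Gaps: 10-13

Answer: 10-13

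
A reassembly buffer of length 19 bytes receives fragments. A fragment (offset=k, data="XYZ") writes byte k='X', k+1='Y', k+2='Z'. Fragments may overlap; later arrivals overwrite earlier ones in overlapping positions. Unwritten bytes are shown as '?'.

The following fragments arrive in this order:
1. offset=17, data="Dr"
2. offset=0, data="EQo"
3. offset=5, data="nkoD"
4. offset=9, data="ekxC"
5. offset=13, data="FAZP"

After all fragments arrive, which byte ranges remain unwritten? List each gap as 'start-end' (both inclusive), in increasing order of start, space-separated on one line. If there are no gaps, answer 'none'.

Fragment 1: offset=17 len=2
Fragment 2: offset=0 len=3
Fragment 3: offset=5 len=4
Fragment 4: offset=9 len=4
Fragment 5: offset=13 len=4
Gaps: 3-4

Answer: 3-4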